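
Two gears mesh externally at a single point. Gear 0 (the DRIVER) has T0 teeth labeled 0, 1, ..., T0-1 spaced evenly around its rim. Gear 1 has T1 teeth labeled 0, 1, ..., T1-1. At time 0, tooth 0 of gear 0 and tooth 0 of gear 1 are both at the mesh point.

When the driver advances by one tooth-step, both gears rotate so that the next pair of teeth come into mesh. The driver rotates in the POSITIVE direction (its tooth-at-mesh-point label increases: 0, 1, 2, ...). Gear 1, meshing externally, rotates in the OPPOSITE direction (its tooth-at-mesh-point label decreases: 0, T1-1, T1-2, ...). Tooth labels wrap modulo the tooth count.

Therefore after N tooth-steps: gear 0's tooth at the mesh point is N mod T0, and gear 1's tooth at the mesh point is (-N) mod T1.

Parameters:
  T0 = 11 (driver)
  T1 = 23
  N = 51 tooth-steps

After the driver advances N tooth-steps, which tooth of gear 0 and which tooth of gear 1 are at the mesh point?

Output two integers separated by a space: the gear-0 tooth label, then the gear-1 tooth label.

Gear 0 (driver, T0=11): tooth at mesh = N mod T0
  51 = 4 * 11 + 7, so 51 mod 11 = 7
  gear 0 tooth = 7
Gear 1 (driven, T1=23): tooth at mesh = (-N) mod T1
  51 = 2 * 23 + 5, so 51 mod 23 = 5
  (-51) mod 23 = (-5) mod 23 = 23 - 5 = 18
Mesh after 51 steps: gear-0 tooth 7 meets gear-1 tooth 18

Answer: 7 18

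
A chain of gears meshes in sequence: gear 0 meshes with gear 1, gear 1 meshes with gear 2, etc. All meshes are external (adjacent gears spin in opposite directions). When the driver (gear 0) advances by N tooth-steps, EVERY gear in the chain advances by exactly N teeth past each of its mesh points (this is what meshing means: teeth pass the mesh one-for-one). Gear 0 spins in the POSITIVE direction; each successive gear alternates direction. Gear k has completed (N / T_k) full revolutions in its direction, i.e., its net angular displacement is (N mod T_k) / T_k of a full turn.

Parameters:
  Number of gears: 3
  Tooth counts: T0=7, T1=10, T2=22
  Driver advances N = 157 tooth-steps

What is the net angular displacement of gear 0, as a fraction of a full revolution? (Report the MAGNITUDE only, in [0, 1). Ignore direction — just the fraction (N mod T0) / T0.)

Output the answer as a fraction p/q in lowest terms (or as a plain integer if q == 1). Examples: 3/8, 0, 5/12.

Answer: 3/7

Derivation:
Chain of 3 gears, tooth counts: [7, 10, 22]
  gear 0: T0=7, direction=positive, advance = 157 mod 7 = 3 teeth = 3/7 turn
  gear 1: T1=10, direction=negative, advance = 157 mod 10 = 7 teeth = 7/10 turn
  gear 2: T2=22, direction=positive, advance = 157 mod 22 = 3 teeth = 3/22 turn
Gear 0: 157 mod 7 = 3
Fraction = 3 / 7 = 3/7 (gcd(3,7)=1) = 3/7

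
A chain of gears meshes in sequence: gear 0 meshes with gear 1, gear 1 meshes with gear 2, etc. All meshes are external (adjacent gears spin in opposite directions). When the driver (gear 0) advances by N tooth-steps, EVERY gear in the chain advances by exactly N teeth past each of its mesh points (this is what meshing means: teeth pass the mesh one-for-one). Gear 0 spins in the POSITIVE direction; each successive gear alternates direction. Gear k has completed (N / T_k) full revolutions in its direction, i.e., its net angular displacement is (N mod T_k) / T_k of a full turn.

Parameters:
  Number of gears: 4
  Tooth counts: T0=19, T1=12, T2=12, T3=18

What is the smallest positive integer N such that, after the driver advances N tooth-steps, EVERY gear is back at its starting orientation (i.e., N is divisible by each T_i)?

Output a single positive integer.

Answer: 684

Derivation:
Gear k returns to start when N is a multiple of T_k.
All gears at start simultaneously when N is a common multiple of [19, 12, 12, 18]; the smallest such N is lcm(19, 12, 12, 18).
Start: lcm = T0 = 19
Fold in T1=12: gcd(19, 12) = 1; lcm(19, 12) = 19 * 12 / 1 = 228 / 1 = 228
Fold in T2=12: gcd(228, 12) = 12; lcm(228, 12) = 228 * 12 / 12 = 2736 / 12 = 228
Fold in T3=18: gcd(228, 18) = 6; lcm(228, 18) = 228 * 18 / 6 = 4104 / 6 = 684
Full cycle length = 684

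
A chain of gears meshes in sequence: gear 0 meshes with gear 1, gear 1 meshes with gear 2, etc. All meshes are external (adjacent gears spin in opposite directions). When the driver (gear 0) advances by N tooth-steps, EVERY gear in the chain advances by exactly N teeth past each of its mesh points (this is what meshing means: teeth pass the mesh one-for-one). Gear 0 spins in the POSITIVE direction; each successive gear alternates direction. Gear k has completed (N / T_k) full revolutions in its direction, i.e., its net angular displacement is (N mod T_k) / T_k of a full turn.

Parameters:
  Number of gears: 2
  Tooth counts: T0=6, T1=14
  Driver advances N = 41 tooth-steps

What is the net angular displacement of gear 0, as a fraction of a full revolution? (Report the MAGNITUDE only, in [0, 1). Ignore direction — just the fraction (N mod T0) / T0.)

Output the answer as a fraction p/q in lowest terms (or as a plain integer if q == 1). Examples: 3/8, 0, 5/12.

Chain of 2 gears, tooth counts: [6, 14]
  gear 0: T0=6, direction=positive, advance = 41 mod 6 = 5 teeth = 5/6 turn
  gear 1: T1=14, direction=negative, advance = 41 mod 14 = 13 teeth = 13/14 turn
Gear 0: 41 mod 6 = 5
Fraction = 5 / 6 = 5/6 (gcd(5,6)=1) = 5/6

Answer: 5/6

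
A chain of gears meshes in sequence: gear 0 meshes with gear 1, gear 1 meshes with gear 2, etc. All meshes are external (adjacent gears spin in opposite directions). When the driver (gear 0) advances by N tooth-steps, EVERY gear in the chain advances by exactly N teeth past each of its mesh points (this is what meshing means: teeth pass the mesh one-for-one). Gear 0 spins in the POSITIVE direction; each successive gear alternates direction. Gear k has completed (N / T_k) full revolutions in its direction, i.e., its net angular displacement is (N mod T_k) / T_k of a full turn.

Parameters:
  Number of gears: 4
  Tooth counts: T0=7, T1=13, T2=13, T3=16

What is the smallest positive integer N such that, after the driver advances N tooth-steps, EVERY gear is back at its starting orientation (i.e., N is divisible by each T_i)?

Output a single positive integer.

Gear k returns to start when N is a multiple of T_k.
All gears at start simultaneously when N is a common multiple of [7, 13, 13, 16]; the smallest such N is lcm(7, 13, 13, 16).
Start: lcm = T0 = 7
Fold in T1=13: gcd(7, 13) = 1; lcm(7, 13) = 7 * 13 / 1 = 91 / 1 = 91
Fold in T2=13: gcd(91, 13) = 13; lcm(91, 13) = 91 * 13 / 13 = 1183 / 13 = 91
Fold in T3=16: gcd(91, 16) = 1; lcm(91, 16) = 91 * 16 / 1 = 1456 / 1 = 1456
Full cycle length = 1456

Answer: 1456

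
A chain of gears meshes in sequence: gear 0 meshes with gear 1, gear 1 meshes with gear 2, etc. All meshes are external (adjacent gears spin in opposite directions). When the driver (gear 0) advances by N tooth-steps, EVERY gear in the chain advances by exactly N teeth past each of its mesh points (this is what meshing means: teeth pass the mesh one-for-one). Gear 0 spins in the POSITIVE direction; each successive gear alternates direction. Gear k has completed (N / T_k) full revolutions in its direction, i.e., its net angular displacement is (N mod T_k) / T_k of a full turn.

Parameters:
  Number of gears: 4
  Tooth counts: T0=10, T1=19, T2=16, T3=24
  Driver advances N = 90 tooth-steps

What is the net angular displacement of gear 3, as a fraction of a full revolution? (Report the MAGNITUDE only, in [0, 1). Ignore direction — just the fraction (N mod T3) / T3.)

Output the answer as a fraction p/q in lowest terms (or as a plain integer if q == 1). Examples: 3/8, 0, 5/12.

Answer: 3/4

Derivation:
Chain of 4 gears, tooth counts: [10, 19, 16, 24]
  gear 0: T0=10, direction=positive, advance = 90 mod 10 = 0 teeth = 0/10 turn
  gear 1: T1=19, direction=negative, advance = 90 mod 19 = 14 teeth = 14/19 turn
  gear 2: T2=16, direction=positive, advance = 90 mod 16 = 10 teeth = 10/16 turn
  gear 3: T3=24, direction=negative, advance = 90 mod 24 = 18 teeth = 18/24 turn
Gear 3: 90 mod 24 = 18
Fraction = 18 / 24 = 3/4 (gcd(18,24)=6) = 3/4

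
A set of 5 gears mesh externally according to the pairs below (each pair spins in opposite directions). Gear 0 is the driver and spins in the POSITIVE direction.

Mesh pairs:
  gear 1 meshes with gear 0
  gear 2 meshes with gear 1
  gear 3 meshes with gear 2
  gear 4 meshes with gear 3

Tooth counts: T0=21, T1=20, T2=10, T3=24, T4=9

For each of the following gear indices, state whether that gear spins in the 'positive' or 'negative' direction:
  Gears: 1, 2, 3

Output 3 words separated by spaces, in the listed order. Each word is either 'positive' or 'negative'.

Answer: negative positive negative

Derivation:
Gear 0 (driver): positive (depth 0)
  gear 1: meshes with gear 0 -> depth 1 -> negative (opposite of gear 0)
  gear 2: meshes with gear 1 -> depth 2 -> positive (opposite of gear 1)
  gear 3: meshes with gear 2 -> depth 3 -> negative (opposite of gear 2)
  gear 4: meshes with gear 3 -> depth 4 -> positive (opposite of gear 3)
Queried indices 1, 2, 3 -> negative, positive, negative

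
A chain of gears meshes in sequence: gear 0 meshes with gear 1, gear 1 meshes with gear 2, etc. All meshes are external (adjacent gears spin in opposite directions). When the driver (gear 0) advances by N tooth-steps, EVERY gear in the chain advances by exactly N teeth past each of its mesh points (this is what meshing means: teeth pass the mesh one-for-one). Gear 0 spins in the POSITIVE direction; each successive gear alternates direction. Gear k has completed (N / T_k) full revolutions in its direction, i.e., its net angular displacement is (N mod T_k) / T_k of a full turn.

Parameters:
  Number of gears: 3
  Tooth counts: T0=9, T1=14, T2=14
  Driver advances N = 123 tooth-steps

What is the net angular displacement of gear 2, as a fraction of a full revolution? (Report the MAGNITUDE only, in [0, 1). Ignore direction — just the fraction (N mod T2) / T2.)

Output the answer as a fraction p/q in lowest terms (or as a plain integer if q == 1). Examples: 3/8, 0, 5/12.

Answer: 11/14

Derivation:
Chain of 3 gears, tooth counts: [9, 14, 14]
  gear 0: T0=9, direction=positive, advance = 123 mod 9 = 6 teeth = 6/9 turn
  gear 1: T1=14, direction=negative, advance = 123 mod 14 = 11 teeth = 11/14 turn
  gear 2: T2=14, direction=positive, advance = 123 mod 14 = 11 teeth = 11/14 turn
Gear 2: 123 mod 14 = 11
Fraction = 11 / 14 = 11/14 (gcd(11,14)=1) = 11/14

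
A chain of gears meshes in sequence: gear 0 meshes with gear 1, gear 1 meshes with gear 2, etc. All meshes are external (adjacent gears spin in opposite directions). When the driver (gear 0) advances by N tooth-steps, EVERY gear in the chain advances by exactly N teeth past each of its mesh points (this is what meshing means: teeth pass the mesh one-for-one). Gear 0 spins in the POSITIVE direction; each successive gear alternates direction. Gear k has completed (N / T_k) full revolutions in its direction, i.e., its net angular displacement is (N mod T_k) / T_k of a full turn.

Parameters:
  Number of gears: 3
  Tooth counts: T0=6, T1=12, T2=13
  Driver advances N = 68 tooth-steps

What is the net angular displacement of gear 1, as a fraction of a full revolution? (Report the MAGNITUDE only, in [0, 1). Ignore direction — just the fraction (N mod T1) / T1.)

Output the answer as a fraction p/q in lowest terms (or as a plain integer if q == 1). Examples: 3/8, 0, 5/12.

Answer: 2/3

Derivation:
Chain of 3 gears, tooth counts: [6, 12, 13]
  gear 0: T0=6, direction=positive, advance = 68 mod 6 = 2 teeth = 2/6 turn
  gear 1: T1=12, direction=negative, advance = 68 mod 12 = 8 teeth = 8/12 turn
  gear 2: T2=13, direction=positive, advance = 68 mod 13 = 3 teeth = 3/13 turn
Gear 1: 68 mod 12 = 8
Fraction = 8 / 12 = 2/3 (gcd(8,12)=4) = 2/3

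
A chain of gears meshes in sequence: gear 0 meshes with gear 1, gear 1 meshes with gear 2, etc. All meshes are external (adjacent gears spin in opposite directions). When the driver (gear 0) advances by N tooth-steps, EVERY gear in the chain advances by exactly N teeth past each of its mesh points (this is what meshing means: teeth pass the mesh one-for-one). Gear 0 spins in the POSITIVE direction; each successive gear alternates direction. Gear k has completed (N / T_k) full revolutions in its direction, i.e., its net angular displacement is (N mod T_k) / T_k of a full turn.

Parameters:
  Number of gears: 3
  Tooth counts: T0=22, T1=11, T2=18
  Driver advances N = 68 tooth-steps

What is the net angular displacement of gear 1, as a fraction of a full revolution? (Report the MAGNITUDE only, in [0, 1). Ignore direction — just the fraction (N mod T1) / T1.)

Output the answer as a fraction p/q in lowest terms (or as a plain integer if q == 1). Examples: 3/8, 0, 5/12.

Chain of 3 gears, tooth counts: [22, 11, 18]
  gear 0: T0=22, direction=positive, advance = 68 mod 22 = 2 teeth = 2/22 turn
  gear 1: T1=11, direction=negative, advance = 68 mod 11 = 2 teeth = 2/11 turn
  gear 2: T2=18, direction=positive, advance = 68 mod 18 = 14 teeth = 14/18 turn
Gear 1: 68 mod 11 = 2
Fraction = 2 / 11 = 2/11 (gcd(2,11)=1) = 2/11

Answer: 2/11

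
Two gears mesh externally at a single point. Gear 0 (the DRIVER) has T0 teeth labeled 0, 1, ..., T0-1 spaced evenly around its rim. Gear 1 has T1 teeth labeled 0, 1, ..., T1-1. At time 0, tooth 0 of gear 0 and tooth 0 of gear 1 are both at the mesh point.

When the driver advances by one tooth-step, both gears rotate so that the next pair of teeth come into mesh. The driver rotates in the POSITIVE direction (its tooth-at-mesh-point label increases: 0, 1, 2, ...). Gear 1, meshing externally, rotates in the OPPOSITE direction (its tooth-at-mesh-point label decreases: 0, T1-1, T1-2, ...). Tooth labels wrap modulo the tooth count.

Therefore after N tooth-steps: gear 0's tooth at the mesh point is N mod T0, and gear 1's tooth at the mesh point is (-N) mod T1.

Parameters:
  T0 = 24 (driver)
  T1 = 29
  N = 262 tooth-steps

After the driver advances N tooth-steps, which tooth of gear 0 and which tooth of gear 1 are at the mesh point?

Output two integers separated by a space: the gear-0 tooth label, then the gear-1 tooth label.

Gear 0 (driver, T0=24): tooth at mesh = N mod T0
  262 = 10 * 24 + 22, so 262 mod 24 = 22
  gear 0 tooth = 22
Gear 1 (driven, T1=29): tooth at mesh = (-N) mod T1
  262 = 9 * 29 + 1, so 262 mod 29 = 1
  (-262) mod 29 = (-1) mod 29 = 29 - 1 = 28
Mesh after 262 steps: gear-0 tooth 22 meets gear-1 tooth 28

Answer: 22 28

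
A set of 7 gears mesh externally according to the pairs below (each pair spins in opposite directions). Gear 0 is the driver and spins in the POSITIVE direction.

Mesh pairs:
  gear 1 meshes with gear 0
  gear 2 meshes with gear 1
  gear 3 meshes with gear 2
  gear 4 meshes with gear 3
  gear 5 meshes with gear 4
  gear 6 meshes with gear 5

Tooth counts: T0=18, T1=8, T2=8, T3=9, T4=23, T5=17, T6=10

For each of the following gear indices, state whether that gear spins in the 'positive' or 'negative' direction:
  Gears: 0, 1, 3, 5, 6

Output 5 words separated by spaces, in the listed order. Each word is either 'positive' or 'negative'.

Gear 0 (driver): positive (depth 0)
  gear 1: meshes with gear 0 -> depth 1 -> negative (opposite of gear 0)
  gear 2: meshes with gear 1 -> depth 2 -> positive (opposite of gear 1)
  gear 3: meshes with gear 2 -> depth 3 -> negative (opposite of gear 2)
  gear 4: meshes with gear 3 -> depth 4 -> positive (opposite of gear 3)
  gear 5: meshes with gear 4 -> depth 5 -> negative (opposite of gear 4)
  gear 6: meshes with gear 5 -> depth 6 -> positive (opposite of gear 5)
Queried indices 0, 1, 3, 5, 6 -> positive, negative, negative, negative, positive

Answer: positive negative negative negative positive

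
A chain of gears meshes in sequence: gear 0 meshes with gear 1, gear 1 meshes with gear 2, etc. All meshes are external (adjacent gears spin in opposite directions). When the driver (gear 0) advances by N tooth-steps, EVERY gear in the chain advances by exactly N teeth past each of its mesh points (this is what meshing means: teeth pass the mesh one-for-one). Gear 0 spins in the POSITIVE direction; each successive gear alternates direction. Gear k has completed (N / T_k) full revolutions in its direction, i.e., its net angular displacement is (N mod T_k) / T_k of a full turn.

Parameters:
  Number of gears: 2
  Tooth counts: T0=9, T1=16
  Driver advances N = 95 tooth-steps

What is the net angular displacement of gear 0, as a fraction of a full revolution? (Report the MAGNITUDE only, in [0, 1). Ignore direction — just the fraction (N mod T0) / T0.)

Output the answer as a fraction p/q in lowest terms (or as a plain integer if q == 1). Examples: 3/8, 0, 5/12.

Chain of 2 gears, tooth counts: [9, 16]
  gear 0: T0=9, direction=positive, advance = 95 mod 9 = 5 teeth = 5/9 turn
  gear 1: T1=16, direction=negative, advance = 95 mod 16 = 15 teeth = 15/16 turn
Gear 0: 95 mod 9 = 5
Fraction = 5 / 9 = 5/9 (gcd(5,9)=1) = 5/9

Answer: 5/9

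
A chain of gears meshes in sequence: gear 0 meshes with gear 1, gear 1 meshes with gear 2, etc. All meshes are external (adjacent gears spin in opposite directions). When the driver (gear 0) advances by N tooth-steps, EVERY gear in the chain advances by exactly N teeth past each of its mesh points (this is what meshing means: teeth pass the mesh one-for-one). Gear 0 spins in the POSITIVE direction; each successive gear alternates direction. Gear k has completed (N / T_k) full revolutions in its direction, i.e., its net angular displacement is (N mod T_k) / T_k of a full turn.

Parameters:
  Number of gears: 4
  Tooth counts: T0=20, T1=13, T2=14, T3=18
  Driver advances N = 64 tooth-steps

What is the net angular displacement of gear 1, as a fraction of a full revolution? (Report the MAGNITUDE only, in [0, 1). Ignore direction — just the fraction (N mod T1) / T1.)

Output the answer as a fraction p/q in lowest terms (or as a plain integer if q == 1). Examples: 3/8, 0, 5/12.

Chain of 4 gears, tooth counts: [20, 13, 14, 18]
  gear 0: T0=20, direction=positive, advance = 64 mod 20 = 4 teeth = 4/20 turn
  gear 1: T1=13, direction=negative, advance = 64 mod 13 = 12 teeth = 12/13 turn
  gear 2: T2=14, direction=positive, advance = 64 mod 14 = 8 teeth = 8/14 turn
  gear 3: T3=18, direction=negative, advance = 64 mod 18 = 10 teeth = 10/18 turn
Gear 1: 64 mod 13 = 12
Fraction = 12 / 13 = 12/13 (gcd(12,13)=1) = 12/13

Answer: 12/13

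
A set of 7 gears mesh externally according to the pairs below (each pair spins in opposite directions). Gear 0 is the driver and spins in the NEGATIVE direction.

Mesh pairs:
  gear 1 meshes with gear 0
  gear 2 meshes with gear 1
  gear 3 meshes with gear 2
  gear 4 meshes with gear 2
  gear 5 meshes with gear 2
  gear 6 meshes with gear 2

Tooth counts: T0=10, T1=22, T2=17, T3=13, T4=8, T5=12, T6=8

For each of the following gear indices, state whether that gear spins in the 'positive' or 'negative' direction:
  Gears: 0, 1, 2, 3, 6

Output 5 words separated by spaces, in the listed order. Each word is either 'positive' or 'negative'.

Answer: negative positive negative positive positive

Derivation:
Gear 0 (driver): negative (depth 0)
  gear 1: meshes with gear 0 -> depth 1 -> positive (opposite of gear 0)
  gear 2: meshes with gear 1 -> depth 2 -> negative (opposite of gear 1)
  gear 3: meshes with gear 2 -> depth 3 -> positive (opposite of gear 2)
  gear 4: meshes with gear 2 -> depth 3 -> positive (opposite of gear 2)
  gear 5: meshes with gear 2 -> depth 3 -> positive (opposite of gear 2)
  gear 6: meshes with gear 2 -> depth 3 -> positive (opposite of gear 2)
Queried indices 0, 1, 2, 3, 6 -> negative, positive, negative, positive, positive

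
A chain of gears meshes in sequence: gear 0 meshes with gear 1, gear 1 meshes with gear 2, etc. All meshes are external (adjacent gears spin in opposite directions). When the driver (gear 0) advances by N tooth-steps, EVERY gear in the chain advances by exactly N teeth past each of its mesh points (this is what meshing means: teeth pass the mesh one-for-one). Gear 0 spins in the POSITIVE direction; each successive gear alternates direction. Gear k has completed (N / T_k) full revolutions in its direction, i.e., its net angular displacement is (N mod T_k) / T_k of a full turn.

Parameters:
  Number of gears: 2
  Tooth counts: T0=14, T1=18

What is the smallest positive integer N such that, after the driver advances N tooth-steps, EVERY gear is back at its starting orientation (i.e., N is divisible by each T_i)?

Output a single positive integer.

Gear k returns to start when N is a multiple of T_k.
All gears at start simultaneously when N is a common multiple of [14, 18]; the smallest such N is lcm(14, 18).
Start: lcm = T0 = 14
Fold in T1=18: gcd(14, 18) = 2; lcm(14, 18) = 14 * 18 / 2 = 252 / 2 = 126
Full cycle length = 126

Answer: 126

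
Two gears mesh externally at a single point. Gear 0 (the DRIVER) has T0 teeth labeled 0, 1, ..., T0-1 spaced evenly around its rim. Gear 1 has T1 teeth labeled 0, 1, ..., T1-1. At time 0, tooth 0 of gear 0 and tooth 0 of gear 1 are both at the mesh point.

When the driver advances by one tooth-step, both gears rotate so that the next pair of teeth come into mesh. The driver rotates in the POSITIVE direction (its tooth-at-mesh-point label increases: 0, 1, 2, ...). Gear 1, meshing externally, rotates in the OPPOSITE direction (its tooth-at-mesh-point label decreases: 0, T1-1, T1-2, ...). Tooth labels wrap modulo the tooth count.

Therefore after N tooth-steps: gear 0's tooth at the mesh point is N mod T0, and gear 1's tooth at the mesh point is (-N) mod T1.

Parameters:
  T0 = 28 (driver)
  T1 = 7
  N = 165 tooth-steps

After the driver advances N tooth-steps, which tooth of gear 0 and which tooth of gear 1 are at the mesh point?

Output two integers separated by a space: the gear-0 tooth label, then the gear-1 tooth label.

Answer: 25 3

Derivation:
Gear 0 (driver, T0=28): tooth at mesh = N mod T0
  165 = 5 * 28 + 25, so 165 mod 28 = 25
  gear 0 tooth = 25
Gear 1 (driven, T1=7): tooth at mesh = (-N) mod T1
  165 = 23 * 7 + 4, so 165 mod 7 = 4
  (-165) mod 7 = (-4) mod 7 = 7 - 4 = 3
Mesh after 165 steps: gear-0 tooth 25 meets gear-1 tooth 3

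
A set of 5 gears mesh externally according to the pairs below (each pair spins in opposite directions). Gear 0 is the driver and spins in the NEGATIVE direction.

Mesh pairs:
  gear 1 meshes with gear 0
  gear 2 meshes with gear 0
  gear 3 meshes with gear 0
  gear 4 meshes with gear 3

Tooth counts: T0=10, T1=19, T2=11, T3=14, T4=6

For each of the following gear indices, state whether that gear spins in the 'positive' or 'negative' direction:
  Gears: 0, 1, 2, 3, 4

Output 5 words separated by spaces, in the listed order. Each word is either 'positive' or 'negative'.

Gear 0 (driver): negative (depth 0)
  gear 1: meshes with gear 0 -> depth 1 -> positive (opposite of gear 0)
  gear 2: meshes with gear 0 -> depth 1 -> positive (opposite of gear 0)
  gear 3: meshes with gear 0 -> depth 1 -> positive (opposite of gear 0)
  gear 4: meshes with gear 3 -> depth 2 -> negative (opposite of gear 3)
Queried indices 0, 1, 2, 3, 4 -> negative, positive, positive, positive, negative

Answer: negative positive positive positive negative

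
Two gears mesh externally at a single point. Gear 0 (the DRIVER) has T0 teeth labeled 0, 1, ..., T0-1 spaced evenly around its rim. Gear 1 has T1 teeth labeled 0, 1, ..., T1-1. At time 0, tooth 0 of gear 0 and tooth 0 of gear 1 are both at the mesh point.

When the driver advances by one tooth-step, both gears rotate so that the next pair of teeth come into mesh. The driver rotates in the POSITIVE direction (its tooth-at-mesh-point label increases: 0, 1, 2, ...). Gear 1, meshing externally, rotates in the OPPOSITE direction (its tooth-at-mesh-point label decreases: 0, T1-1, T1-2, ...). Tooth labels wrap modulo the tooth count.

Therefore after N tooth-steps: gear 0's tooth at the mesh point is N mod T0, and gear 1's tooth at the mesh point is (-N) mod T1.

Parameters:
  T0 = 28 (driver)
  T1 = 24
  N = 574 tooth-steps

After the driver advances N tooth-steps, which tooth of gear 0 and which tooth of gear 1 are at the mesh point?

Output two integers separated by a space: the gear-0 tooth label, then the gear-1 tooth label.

Answer: 14 2

Derivation:
Gear 0 (driver, T0=28): tooth at mesh = N mod T0
  574 = 20 * 28 + 14, so 574 mod 28 = 14
  gear 0 tooth = 14
Gear 1 (driven, T1=24): tooth at mesh = (-N) mod T1
  574 = 23 * 24 + 22, so 574 mod 24 = 22
  (-574) mod 24 = (-22) mod 24 = 24 - 22 = 2
Mesh after 574 steps: gear-0 tooth 14 meets gear-1 tooth 2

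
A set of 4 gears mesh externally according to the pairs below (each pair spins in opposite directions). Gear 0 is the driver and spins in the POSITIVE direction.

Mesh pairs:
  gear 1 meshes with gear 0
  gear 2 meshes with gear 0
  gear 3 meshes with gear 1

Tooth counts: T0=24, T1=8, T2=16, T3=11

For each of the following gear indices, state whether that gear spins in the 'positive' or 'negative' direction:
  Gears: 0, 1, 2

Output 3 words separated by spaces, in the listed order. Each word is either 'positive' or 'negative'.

Gear 0 (driver): positive (depth 0)
  gear 1: meshes with gear 0 -> depth 1 -> negative (opposite of gear 0)
  gear 2: meshes with gear 0 -> depth 1 -> negative (opposite of gear 0)
  gear 3: meshes with gear 1 -> depth 2 -> positive (opposite of gear 1)
Queried indices 0, 1, 2 -> positive, negative, negative

Answer: positive negative negative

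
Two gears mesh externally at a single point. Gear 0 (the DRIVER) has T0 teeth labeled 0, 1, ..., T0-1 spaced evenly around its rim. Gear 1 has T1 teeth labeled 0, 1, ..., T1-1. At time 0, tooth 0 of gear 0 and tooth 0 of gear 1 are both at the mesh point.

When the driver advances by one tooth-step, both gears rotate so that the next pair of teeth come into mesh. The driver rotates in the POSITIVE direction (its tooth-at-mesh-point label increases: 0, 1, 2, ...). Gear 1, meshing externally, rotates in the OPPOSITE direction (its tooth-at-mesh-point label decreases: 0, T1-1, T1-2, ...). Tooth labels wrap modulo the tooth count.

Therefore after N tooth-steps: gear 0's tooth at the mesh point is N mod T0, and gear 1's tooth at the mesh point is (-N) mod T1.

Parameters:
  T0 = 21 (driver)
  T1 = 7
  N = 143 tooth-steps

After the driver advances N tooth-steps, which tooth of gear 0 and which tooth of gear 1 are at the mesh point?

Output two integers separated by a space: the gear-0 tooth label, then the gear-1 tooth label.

Answer: 17 4

Derivation:
Gear 0 (driver, T0=21): tooth at mesh = N mod T0
  143 = 6 * 21 + 17, so 143 mod 21 = 17
  gear 0 tooth = 17
Gear 1 (driven, T1=7): tooth at mesh = (-N) mod T1
  143 = 20 * 7 + 3, so 143 mod 7 = 3
  (-143) mod 7 = (-3) mod 7 = 7 - 3 = 4
Mesh after 143 steps: gear-0 tooth 17 meets gear-1 tooth 4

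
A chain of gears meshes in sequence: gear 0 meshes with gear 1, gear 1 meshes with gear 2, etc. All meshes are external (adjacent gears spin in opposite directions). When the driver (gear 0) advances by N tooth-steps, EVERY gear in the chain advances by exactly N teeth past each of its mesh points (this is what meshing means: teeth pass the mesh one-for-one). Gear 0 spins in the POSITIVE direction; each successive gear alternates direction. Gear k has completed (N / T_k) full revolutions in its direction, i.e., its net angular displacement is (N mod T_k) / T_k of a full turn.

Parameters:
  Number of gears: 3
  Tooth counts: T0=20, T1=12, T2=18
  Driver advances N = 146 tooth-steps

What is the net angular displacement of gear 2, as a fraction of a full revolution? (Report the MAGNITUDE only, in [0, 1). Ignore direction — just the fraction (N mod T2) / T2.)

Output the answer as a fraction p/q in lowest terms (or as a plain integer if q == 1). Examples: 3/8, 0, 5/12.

Answer: 1/9

Derivation:
Chain of 3 gears, tooth counts: [20, 12, 18]
  gear 0: T0=20, direction=positive, advance = 146 mod 20 = 6 teeth = 6/20 turn
  gear 1: T1=12, direction=negative, advance = 146 mod 12 = 2 teeth = 2/12 turn
  gear 2: T2=18, direction=positive, advance = 146 mod 18 = 2 teeth = 2/18 turn
Gear 2: 146 mod 18 = 2
Fraction = 2 / 18 = 1/9 (gcd(2,18)=2) = 1/9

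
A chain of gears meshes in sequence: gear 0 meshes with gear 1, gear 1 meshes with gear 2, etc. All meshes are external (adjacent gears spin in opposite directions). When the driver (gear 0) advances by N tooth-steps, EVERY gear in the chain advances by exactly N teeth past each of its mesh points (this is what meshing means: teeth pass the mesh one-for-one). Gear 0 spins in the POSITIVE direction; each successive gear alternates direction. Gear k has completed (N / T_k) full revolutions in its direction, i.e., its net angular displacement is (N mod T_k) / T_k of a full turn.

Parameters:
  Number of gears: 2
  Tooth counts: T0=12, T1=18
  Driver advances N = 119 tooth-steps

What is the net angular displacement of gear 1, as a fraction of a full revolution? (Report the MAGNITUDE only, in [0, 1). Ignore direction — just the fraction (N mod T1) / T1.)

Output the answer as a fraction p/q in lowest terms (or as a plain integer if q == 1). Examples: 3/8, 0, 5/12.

Chain of 2 gears, tooth counts: [12, 18]
  gear 0: T0=12, direction=positive, advance = 119 mod 12 = 11 teeth = 11/12 turn
  gear 1: T1=18, direction=negative, advance = 119 mod 18 = 11 teeth = 11/18 turn
Gear 1: 119 mod 18 = 11
Fraction = 11 / 18 = 11/18 (gcd(11,18)=1) = 11/18

Answer: 11/18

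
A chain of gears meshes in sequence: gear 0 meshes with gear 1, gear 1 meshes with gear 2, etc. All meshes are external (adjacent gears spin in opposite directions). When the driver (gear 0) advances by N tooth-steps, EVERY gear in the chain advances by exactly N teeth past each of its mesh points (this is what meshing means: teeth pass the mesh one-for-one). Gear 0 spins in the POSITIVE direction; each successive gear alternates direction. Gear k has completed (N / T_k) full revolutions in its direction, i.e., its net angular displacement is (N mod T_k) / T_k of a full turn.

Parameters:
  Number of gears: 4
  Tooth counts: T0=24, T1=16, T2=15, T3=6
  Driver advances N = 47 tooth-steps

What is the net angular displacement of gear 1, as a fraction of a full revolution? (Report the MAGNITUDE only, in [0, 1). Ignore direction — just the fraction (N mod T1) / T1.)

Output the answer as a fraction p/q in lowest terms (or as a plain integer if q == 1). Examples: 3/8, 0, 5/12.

Chain of 4 gears, tooth counts: [24, 16, 15, 6]
  gear 0: T0=24, direction=positive, advance = 47 mod 24 = 23 teeth = 23/24 turn
  gear 1: T1=16, direction=negative, advance = 47 mod 16 = 15 teeth = 15/16 turn
  gear 2: T2=15, direction=positive, advance = 47 mod 15 = 2 teeth = 2/15 turn
  gear 3: T3=6, direction=negative, advance = 47 mod 6 = 5 teeth = 5/6 turn
Gear 1: 47 mod 16 = 15
Fraction = 15 / 16 = 15/16 (gcd(15,16)=1) = 15/16

Answer: 15/16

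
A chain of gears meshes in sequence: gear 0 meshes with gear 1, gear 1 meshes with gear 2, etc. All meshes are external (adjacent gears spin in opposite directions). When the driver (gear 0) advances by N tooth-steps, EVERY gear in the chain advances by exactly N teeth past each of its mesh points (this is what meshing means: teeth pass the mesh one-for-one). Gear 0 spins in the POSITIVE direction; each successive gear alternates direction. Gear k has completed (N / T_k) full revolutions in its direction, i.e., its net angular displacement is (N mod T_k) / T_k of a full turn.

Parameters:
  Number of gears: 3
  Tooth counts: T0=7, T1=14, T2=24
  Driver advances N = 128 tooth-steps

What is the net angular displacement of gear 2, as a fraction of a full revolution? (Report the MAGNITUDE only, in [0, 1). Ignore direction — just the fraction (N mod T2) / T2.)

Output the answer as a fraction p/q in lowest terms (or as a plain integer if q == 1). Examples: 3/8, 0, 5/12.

Chain of 3 gears, tooth counts: [7, 14, 24]
  gear 0: T0=7, direction=positive, advance = 128 mod 7 = 2 teeth = 2/7 turn
  gear 1: T1=14, direction=negative, advance = 128 mod 14 = 2 teeth = 2/14 turn
  gear 2: T2=24, direction=positive, advance = 128 mod 24 = 8 teeth = 8/24 turn
Gear 2: 128 mod 24 = 8
Fraction = 8 / 24 = 1/3 (gcd(8,24)=8) = 1/3

Answer: 1/3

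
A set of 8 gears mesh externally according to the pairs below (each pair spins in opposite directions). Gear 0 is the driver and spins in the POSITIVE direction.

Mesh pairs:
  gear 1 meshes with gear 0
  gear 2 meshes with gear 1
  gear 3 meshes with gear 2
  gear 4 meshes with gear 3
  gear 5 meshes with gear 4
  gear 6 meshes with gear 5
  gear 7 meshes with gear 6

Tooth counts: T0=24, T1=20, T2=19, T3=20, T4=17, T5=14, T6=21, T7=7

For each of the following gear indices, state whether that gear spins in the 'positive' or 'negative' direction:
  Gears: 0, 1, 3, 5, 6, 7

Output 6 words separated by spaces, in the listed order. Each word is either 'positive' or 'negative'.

Answer: positive negative negative negative positive negative

Derivation:
Gear 0 (driver): positive (depth 0)
  gear 1: meshes with gear 0 -> depth 1 -> negative (opposite of gear 0)
  gear 2: meshes with gear 1 -> depth 2 -> positive (opposite of gear 1)
  gear 3: meshes with gear 2 -> depth 3 -> negative (opposite of gear 2)
  gear 4: meshes with gear 3 -> depth 4 -> positive (opposite of gear 3)
  gear 5: meshes with gear 4 -> depth 5 -> negative (opposite of gear 4)
  gear 6: meshes with gear 5 -> depth 6 -> positive (opposite of gear 5)
  gear 7: meshes with gear 6 -> depth 7 -> negative (opposite of gear 6)
Queried indices 0, 1, 3, 5, 6, 7 -> positive, negative, negative, negative, positive, negative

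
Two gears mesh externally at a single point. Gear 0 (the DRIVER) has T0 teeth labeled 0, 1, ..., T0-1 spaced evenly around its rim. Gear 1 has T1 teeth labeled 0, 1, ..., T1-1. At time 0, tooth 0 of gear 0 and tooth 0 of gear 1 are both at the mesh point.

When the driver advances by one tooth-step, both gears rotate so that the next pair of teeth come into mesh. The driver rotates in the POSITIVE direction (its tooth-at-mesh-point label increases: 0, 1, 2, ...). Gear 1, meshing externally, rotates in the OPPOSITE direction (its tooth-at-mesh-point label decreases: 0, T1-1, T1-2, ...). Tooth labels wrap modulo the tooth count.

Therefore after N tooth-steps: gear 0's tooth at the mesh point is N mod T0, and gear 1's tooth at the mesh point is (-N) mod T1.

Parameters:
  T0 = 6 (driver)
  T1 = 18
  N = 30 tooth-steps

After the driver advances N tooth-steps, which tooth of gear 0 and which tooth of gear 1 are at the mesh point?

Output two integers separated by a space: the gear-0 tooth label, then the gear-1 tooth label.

Gear 0 (driver, T0=6): tooth at mesh = N mod T0
  30 = 5 * 6 + 0, so 30 mod 6 = 0
  gear 0 tooth = 0
Gear 1 (driven, T1=18): tooth at mesh = (-N) mod T1
  30 = 1 * 18 + 12, so 30 mod 18 = 12
  (-30) mod 18 = (-12) mod 18 = 18 - 12 = 6
Mesh after 30 steps: gear-0 tooth 0 meets gear-1 tooth 6

Answer: 0 6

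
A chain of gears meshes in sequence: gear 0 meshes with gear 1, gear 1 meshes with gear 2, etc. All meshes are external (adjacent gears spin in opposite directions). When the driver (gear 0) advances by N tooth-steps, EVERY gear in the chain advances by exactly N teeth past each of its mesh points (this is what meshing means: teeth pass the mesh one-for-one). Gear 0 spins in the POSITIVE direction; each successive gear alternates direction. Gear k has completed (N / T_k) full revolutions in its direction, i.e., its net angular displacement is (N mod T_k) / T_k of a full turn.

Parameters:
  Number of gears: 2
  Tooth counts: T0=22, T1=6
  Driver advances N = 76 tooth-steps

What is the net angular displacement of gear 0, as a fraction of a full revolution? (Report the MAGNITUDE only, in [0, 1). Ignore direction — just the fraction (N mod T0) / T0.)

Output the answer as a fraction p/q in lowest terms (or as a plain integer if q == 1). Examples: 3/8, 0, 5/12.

Answer: 5/11

Derivation:
Chain of 2 gears, tooth counts: [22, 6]
  gear 0: T0=22, direction=positive, advance = 76 mod 22 = 10 teeth = 10/22 turn
  gear 1: T1=6, direction=negative, advance = 76 mod 6 = 4 teeth = 4/6 turn
Gear 0: 76 mod 22 = 10
Fraction = 10 / 22 = 5/11 (gcd(10,22)=2) = 5/11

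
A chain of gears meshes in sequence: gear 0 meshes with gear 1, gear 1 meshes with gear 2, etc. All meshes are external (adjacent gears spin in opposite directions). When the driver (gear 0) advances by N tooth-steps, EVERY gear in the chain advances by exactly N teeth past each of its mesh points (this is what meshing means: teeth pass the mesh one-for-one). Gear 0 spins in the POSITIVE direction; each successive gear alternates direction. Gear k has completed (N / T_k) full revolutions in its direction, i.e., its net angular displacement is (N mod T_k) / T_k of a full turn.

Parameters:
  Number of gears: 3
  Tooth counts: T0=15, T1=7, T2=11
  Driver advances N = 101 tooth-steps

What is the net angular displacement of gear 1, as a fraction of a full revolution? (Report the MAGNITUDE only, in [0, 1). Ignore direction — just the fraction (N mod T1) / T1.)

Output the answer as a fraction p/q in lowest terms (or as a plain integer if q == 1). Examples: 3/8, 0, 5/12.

Answer: 3/7

Derivation:
Chain of 3 gears, tooth counts: [15, 7, 11]
  gear 0: T0=15, direction=positive, advance = 101 mod 15 = 11 teeth = 11/15 turn
  gear 1: T1=7, direction=negative, advance = 101 mod 7 = 3 teeth = 3/7 turn
  gear 2: T2=11, direction=positive, advance = 101 mod 11 = 2 teeth = 2/11 turn
Gear 1: 101 mod 7 = 3
Fraction = 3 / 7 = 3/7 (gcd(3,7)=1) = 3/7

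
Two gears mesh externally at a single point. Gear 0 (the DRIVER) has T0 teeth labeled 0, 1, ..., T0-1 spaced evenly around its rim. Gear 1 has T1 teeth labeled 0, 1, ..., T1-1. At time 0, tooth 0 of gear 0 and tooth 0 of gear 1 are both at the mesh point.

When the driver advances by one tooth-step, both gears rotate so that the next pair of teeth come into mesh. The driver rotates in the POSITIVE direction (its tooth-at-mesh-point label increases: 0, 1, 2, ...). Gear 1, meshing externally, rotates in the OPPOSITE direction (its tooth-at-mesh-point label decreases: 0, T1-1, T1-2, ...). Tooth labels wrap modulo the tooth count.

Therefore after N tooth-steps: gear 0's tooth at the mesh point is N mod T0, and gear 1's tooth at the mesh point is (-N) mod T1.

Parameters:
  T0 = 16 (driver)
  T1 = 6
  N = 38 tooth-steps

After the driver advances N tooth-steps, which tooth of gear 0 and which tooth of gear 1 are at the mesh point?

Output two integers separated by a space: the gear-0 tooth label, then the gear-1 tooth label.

Answer: 6 4

Derivation:
Gear 0 (driver, T0=16): tooth at mesh = N mod T0
  38 = 2 * 16 + 6, so 38 mod 16 = 6
  gear 0 tooth = 6
Gear 1 (driven, T1=6): tooth at mesh = (-N) mod T1
  38 = 6 * 6 + 2, so 38 mod 6 = 2
  (-38) mod 6 = (-2) mod 6 = 6 - 2 = 4
Mesh after 38 steps: gear-0 tooth 6 meets gear-1 tooth 4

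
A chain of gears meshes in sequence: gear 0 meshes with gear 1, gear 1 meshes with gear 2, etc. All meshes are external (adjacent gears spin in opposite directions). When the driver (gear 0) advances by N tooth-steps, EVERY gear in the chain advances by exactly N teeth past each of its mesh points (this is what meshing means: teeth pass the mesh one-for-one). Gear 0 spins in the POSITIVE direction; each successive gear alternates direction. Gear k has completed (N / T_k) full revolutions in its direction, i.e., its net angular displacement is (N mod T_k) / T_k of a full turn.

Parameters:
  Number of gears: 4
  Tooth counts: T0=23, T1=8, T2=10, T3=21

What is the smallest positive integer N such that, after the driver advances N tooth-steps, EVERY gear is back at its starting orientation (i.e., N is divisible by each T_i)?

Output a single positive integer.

Answer: 19320

Derivation:
Gear k returns to start when N is a multiple of T_k.
All gears at start simultaneously when N is a common multiple of [23, 8, 10, 21]; the smallest such N is lcm(23, 8, 10, 21).
Start: lcm = T0 = 23
Fold in T1=8: gcd(23, 8) = 1; lcm(23, 8) = 23 * 8 / 1 = 184 / 1 = 184
Fold in T2=10: gcd(184, 10) = 2; lcm(184, 10) = 184 * 10 / 2 = 1840 / 2 = 920
Fold in T3=21: gcd(920, 21) = 1; lcm(920, 21) = 920 * 21 / 1 = 19320 / 1 = 19320
Full cycle length = 19320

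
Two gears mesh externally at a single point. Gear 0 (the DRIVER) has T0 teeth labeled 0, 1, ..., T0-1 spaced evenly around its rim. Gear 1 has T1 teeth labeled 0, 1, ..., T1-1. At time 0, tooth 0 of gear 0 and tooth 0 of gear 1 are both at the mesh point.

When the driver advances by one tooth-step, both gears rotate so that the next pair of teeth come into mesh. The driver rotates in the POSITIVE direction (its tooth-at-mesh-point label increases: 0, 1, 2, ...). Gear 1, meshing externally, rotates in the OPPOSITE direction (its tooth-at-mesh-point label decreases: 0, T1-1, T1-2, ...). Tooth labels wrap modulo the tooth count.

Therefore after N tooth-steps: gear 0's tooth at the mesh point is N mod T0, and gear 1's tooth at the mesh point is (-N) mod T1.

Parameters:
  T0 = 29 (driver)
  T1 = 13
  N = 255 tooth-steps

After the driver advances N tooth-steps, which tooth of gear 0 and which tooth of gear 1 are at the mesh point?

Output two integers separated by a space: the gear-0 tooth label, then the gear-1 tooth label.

Answer: 23 5

Derivation:
Gear 0 (driver, T0=29): tooth at mesh = N mod T0
  255 = 8 * 29 + 23, so 255 mod 29 = 23
  gear 0 tooth = 23
Gear 1 (driven, T1=13): tooth at mesh = (-N) mod T1
  255 = 19 * 13 + 8, so 255 mod 13 = 8
  (-255) mod 13 = (-8) mod 13 = 13 - 8 = 5
Mesh after 255 steps: gear-0 tooth 23 meets gear-1 tooth 5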